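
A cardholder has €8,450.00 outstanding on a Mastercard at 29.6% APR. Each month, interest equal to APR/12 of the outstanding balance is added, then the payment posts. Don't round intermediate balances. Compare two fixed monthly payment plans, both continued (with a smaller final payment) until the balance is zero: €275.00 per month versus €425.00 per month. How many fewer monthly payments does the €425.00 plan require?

31 fewer payments

Monthly rate r = 29.6%/12 = 2.46667% = 0.0246667.
At €275.00/mo: n = ⌈−ln(1 − rB₀/P)/ln(1+r)⌉ = 59 payments (last €59.94); total interest = total paid − €8,450.00 = €7,559.94.
At €425.00/mo: 28 payments (last €284.96); total interest €3,309.96.
Payments saved = 59 − 28 = 31.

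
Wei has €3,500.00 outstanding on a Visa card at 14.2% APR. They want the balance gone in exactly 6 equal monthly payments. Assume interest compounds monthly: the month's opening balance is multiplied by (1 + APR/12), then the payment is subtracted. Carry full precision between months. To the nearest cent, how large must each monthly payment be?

Monthly rate r = 14.2%/12 = 1.18333% = 0.0118333.
Level-payment amortization: P = B₀·r / (1 − (1+r)^(−n)) = 3500.00·0.0118333 / (1 − 1.01183^(−6)).
Denominator 1 − (1+r)^(−6) = 0.0681497951.
P = 41.4167 / 0.0681497951 ≈ 607.73.

€607.73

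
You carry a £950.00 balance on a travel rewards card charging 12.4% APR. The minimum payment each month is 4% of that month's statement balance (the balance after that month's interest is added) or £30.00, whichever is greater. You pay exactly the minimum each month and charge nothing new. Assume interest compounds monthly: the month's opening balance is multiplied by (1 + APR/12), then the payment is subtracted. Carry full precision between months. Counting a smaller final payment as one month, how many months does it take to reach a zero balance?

Monthly rate r = 12.4%/12 = 1.03333% = 0.0103333.
While 4% of the post-interest balance exceeds £30.00, each month B ← (B·(1+r))·(1 − 0.04), i.e. B shrinks by the factor (1+r)·0.96 = 0.96992.
This holds for months 1–9. Entering month 10 the balance is £721.68; 4% of the post-interest balance is now below £30.00, so the flat £30.00 minimum applies from here.
From month 10 a fixed £30.00 at rate r clears £721.68 in 28 more payments. Total: 9 + 28 = 37 months.

37 months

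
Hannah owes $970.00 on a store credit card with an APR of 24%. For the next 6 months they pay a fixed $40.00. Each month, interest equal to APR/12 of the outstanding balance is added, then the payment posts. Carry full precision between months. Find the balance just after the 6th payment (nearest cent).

Monthly rate r = 24%/12 = 2% = 0.02.
Each month: B ← B·(1+r) − $40.00.
Month 1: interest $19.40; balance after payment $949.40.
Month 2: interest $18.99; balance after payment $928.39.
Month 3: interest $18.57; balance after payment $906.96.
Month 4: interest $18.14; balance after payment $885.09.
Month 5: interest $17.70; balance after payment $862.80.
Month 6: interest $17.26; balance after payment $840.05.

$840.05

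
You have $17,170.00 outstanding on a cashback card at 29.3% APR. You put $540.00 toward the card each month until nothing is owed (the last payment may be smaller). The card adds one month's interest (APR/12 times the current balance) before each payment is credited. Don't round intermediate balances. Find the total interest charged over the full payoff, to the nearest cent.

$16,356.81

Monthly rate r = 29.3%/12 = 2.44167% = 0.0244167.
Payoff takes n = ⌈−ln(1 − rB₀/P)/ln(1+r)⌉ = ⌈62.086⌉ = 63 payments; the last is $46.81.
Total paid = 62·$540.00 + $46.81 = $33,526.81.
Total interest = total paid − principal = $33,526.81 − $17,170.00 = $16,356.81.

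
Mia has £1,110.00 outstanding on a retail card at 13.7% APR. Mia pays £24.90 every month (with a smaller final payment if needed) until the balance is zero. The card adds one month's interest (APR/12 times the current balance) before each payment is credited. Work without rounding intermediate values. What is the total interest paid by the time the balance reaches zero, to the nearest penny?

Monthly rate r = 13.7%/12 = 1.14167% = 0.0114167.
Payoff takes n = ⌈−ln(1 − rB₀/P)/ln(1+r)⌉ = ⌈62.648⌉ = 63 payments; the last is £16.17.
Total paid = 62·£24.90 + £16.17 = £1,559.97.
Total interest = total paid − principal = £1,559.97 − £1,110.00 = £449.97.

£449.97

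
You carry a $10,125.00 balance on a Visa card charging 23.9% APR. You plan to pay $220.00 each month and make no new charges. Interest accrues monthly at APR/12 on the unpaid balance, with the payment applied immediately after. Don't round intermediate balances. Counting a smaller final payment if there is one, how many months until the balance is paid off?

126 payments

Monthly rate r = 23.9%/12 = 1.99167% = 0.0199167.
Recurrence: B ← B·(1+r) − $220.00.
Month 1: interest $201.66; balance after payment $10,106.66.
Month 2: interest $201.29; balance after payment $10,087.95.
Closed form: n = −ln(1 − rB₀/P)/ln(1+r) = −ln(0.083381)/ln(1.01992) ≈ 125.975, so the balance reaches zero during payment 126.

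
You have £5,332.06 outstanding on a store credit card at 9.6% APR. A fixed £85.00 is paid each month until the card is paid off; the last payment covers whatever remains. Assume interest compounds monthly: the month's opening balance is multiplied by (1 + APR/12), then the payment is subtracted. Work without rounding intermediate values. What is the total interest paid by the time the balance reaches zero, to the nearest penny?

Monthly rate r = 9.6%/12 = 0.8% = 0.008.
Payoff takes n = ⌈−ln(1 − rB₀/P)/ln(1+r)⌉ = ⌈87.452⌉ = 88 payments; the last is £38.54.
Total paid = 87·£85.00 + £38.54 = £7,433.54.
Total interest = total paid − principal = £7,433.54 − £5,332.06 = £2,101.48.

£2,101.48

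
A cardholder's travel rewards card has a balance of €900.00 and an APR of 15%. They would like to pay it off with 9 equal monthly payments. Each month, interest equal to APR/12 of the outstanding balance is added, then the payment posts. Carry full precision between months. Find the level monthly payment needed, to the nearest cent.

€106.35

Monthly rate r = 15%/12 = 1.25% = 0.0125.
Level-payment amortization: P = B₀·r / (1 − (1+r)^(−n)) = 900.00·0.0125 / (1 − 1.0125^(−9)).
Denominator 1 − (1+r)^(−9) = 0.105779312.
P = 11.25 / 0.105779312 ≈ 106.35.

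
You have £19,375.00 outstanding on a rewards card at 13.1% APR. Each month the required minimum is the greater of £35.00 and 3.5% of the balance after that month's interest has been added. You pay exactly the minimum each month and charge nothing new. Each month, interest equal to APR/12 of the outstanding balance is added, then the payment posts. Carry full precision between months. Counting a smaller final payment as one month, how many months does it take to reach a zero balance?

155 months

Monthly rate r = 13.1%/12 = 1.09167% = 0.0109167.
While 3.5% of the post-interest balance exceeds £35.00, each month B ← (B·(1+r))·(1 − 0.035), i.e. B shrinks by the factor (1+r)·0.965 = 0.97553.
This holds for months 1–121. Entering month 122 the balance is £967.40; 3.5% of the post-interest balance is now below £35.00, so the flat £35.00 minimum applies from here.
From month 122 a fixed £35.00 at rate r clears £967.40 in 34 more payments. Total: 121 + 34 = 155 months.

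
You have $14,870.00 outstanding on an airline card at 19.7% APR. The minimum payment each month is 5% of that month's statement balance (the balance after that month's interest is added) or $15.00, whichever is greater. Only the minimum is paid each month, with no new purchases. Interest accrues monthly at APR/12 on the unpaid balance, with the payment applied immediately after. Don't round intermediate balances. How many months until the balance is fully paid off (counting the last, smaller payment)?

136 months

Monthly rate r = 19.7%/12 = 1.64167% = 0.0164167.
While 5% of the post-interest balance exceeds $15.00, each month B ← (B·(1+r))·(1 − 0.05), i.e. B shrinks by the factor (1+r)·0.95 = 0.9656.
This holds for months 1–112. Entering month 113 the balance is $294.71; 5% of the post-interest balance is now below $15.00, so the flat $15.00 minimum applies from here.
From month 113 a fixed $15.00 at rate r clears $294.71 in 24 more payments. Total: 112 + 24 = 136 months.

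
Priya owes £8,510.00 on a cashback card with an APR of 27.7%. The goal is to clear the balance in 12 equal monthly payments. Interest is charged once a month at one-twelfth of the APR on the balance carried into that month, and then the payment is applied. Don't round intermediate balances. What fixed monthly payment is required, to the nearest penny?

Monthly rate r = 27.7%/12 = 2.30833% = 0.0230833.
Level-payment amortization: P = B₀·r / (1 − (1+r)^(−n)) = 8510.00·0.0230833 / (1 − 1.02308^(−12)).
Denominator 1 − (1+r)^(−12) = 0.239554871.
P = 196.439 / 0.239554871 ≈ 820.02.

£820.02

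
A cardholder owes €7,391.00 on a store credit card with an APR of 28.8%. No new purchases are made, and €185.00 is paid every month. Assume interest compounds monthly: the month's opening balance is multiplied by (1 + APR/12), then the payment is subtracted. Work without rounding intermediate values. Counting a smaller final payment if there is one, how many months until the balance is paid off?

135 months

Monthly rate r = 28.8%/12 = 2.4% = 0.024.
Recurrence: B ← B·(1+r) − €185.00.
Month 1: interest €177.38; balance after payment €7,383.38.
Month 2: interest €177.20; balance after payment €7,375.59.
Closed form: n = −ln(1 − rB₀/P)/ln(1+r) = −ln(0.041168)/ln(1.024) ≈ 134.510, so the balance reaches zero during payment 135.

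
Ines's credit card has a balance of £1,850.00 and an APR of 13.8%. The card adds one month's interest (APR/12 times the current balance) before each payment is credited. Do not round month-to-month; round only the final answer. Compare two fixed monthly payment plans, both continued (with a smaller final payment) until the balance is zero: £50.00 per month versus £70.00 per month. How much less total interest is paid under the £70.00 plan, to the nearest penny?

Monthly rate r = 13.8%/12 = 1.15% = 0.0115.
At £50.00/mo: n = ⌈−ln(1 − rB₀/P)/ln(1+r)⌉ = 49 payments (last £23.71); total interest = total paid − £1,850.00 = £573.71.
At £70.00/mo: 32 payments (last £48.07); total interest £368.07.
Interest saved = £573.71 − £368.07 = £205.64.

£205.64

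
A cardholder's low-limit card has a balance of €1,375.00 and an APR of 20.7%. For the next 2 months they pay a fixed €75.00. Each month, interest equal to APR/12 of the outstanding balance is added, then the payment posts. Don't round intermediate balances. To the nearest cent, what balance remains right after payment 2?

Monthly rate r = 20.7%/12 = 1.725% = 0.01725.
Each month: B ← B·(1+r) − €75.00.
Month 1: interest €23.72; balance after payment €1,323.72.
Month 2: interest €22.83; balance after payment €1,271.55.

€1,271.55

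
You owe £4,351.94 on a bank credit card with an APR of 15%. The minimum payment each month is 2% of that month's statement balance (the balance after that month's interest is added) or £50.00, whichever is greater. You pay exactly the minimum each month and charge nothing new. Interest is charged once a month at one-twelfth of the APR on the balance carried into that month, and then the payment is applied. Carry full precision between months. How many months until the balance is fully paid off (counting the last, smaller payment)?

Monthly rate r = 15%/12 = 1.25% = 0.0125.
While 2% of the post-interest balance exceeds £50.00, each month B ← (B·(1+r))·(1 − 0.02), i.e. B shrinks by the factor (1+r)·0.98 = 0.99225.
This holds for months 1–73. Entering month 74 the balance is £2,466.17; 2% of the post-interest balance is now below £50.00, so the flat £50.00 minimum applies from here.
From month 74 a fixed £50.00 at rate r clears £2,466.17 in 78 more payments. Total: 73 + 78 = 151 months.

151 months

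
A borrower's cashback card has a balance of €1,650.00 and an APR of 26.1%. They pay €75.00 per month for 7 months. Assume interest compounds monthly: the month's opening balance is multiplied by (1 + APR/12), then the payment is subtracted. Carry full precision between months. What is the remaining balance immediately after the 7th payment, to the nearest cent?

€1,357.69

Monthly rate r = 26.1%/12 = 2.175% = 0.02175.
Each month: B ← B·(1+r) − €75.00.
Month 1: interest €35.89; balance after payment €1,610.89.
Month 2: interest €35.04; balance after payment €1,570.92.
Month 3: interest €34.17; balance after payment €1,530.09.
Month 4: interest €33.28; balance after payment €1,488.37.
Month 5: interest €32.37; balance after payment €1,445.74.
Month 6: interest €31.44; balance after payment €1,402.19.
Month 7: interest €30.50; balance after payment €1,357.69.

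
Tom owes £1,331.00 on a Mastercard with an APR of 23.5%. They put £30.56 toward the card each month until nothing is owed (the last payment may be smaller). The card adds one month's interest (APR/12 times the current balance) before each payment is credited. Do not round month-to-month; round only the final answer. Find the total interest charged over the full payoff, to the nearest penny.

£1,689.45

Monthly rate r = 23.5%/12 = 1.95833% = 0.0195833.
Payoff takes n = ⌈−ln(1 − rB₀/P)/ln(1+r)⌉ = ⌈98.835⌉ = 99 payments; the last is £25.57.
Total paid = 98·£30.56 + £25.57 = £3,020.45.
Total interest = total paid − principal = £3,020.45 − £1,331.00 = £1,689.45.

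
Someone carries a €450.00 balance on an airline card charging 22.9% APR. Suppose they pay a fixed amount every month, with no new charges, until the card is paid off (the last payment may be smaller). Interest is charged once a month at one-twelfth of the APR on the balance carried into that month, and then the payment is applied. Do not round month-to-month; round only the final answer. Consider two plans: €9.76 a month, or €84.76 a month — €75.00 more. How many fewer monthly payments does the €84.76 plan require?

Monthly rate r = 22.9%/12 = 1.90833% = 0.0190833.
At €9.76/mo: n = ⌈−ln(1 − rB₀/P)/ln(1+r)⌉ = 113 payments (last €1.02); total interest = total paid − €450.00 = €644.14.
At €84.76/mo: 6 payments (last €55.36); total interest €29.16.
Payments saved = 113 − 6 = 107.

107 fewer payments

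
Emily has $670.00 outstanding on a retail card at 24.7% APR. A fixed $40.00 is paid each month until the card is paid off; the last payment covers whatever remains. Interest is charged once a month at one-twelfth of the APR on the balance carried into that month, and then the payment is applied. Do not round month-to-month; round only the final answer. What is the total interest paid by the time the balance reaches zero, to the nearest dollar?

Monthly rate r = 24.7%/12 = 2.05833% = 0.0205833.
Payoff takes n = ⌈−ln(1 − rB₀/P)/ln(1+r)⌉ = ⌈20.750⌉ = 21 payments; the last is $30.08.
Total paid = 20·$40.00 + $30.08 = $830.08.
Total interest = total paid − principal = $830.08 − $670.00 = $160.08.

$160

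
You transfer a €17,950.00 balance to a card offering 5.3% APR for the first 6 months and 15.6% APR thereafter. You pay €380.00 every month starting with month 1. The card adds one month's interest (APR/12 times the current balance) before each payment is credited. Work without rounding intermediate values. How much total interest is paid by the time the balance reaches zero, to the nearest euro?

€7,932

Promo months 1–6 at r₀ = 5.3%/12 = 0.00441667; months 7+ at r₁ = 15.6%/12 = 0.013.
After month 6: iterate B ← B·(1+r₀) − €380.00 for 6 months → €16,125.63.
Then at r₁ with €380.00/mo: n₂ = −ln(1 − r₁·B/P)/ln(1+r₁) ≈ 62.11 → 63 more payments.
Total paid = 68·€380.00 + €41.78 = €25,881.78; interest = €25,881.78 − €17,950.00 = €7,931.78.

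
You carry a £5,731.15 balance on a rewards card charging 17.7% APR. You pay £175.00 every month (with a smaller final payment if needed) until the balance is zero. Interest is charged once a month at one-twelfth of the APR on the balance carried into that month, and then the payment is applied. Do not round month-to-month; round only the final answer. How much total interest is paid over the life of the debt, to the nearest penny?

Monthly rate r = 17.7%/12 = 1.475% = 0.01475.
Payoff takes n = ⌈−ln(1 − rB₀/P)/ln(1+r)⌉ = ⌈45.062⌉ = 46 payments; the last is £11.01.
Total paid = 45·£175.00 + £11.01 = £7,886.01.
Total interest = total paid − principal = £7,886.01 − £5,731.15 = £2,154.86.

£2,154.86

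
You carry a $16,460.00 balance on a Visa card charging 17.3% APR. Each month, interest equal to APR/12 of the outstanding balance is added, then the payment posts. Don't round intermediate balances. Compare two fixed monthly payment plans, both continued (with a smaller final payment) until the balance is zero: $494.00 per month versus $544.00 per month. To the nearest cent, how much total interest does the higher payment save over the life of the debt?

Monthly rate r = 17.3%/12 = 1.44167% = 0.0144167.
At $494.00/mo: n = ⌈−ln(1 − rB₀/P)/ln(1+r)⌉ = 46 payments (last $363.17); total interest = total paid − $16,460.00 = $6,133.17.
At $544.00/mo: 41 payments (last $20.07); total interest $5,320.07.
Interest saved = $6,133.17 − $5,320.07 = $813.10.

$813.10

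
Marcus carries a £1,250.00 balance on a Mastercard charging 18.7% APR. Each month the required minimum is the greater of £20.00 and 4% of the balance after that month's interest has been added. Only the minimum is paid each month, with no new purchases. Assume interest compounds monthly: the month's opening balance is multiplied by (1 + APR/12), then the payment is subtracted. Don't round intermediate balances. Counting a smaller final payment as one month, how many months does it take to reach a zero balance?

Monthly rate r = 18.7%/12 = 1.55833% = 0.0155833.
While 4% of the post-interest balance exceeds £20.00, each month B ← (B·(1+r))·(1 − 0.04), i.e. B shrinks by the factor (1+r)·0.96 = 0.97496.
This holds for months 1–37. Entering month 38 the balance is £489.13; 4% of the post-interest balance is now below £20.00, so the flat £20.00 minimum applies from here.
From month 38 a fixed £20.00 at rate r clears £489.13 in 32 more payments. Total: 37 + 32 = 69 months.

69 months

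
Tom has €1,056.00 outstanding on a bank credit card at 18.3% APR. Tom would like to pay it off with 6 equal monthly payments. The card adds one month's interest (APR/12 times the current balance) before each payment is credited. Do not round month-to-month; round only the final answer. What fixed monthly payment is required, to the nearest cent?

€185.51

Monthly rate r = 18.3%/12 = 1.525% = 0.01525.
Level-payment amortization: P = B₀·r / (1 − (1+r)^(−n)) = 1056.00·0.01525 / (1 − 1.01525^(−6)).
Denominator 1 − (1+r)^(−6) = 0.0868081833.
P = 16.104 / 0.0868081833 ≈ 185.51.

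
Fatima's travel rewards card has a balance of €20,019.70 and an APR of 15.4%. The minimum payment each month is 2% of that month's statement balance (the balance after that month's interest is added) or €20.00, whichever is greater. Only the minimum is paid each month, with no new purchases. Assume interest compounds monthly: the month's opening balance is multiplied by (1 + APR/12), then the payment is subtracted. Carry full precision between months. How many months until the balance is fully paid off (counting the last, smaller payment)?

Monthly rate r = 15.4%/12 = 1.28333% = 0.0128333.
While 2% of the post-interest balance exceeds €20.00, each month B ← (B·(1+r))·(1 − 0.02), i.e. B shrinks by the factor (1+r)·0.98 = 0.99258.
This holds for months 1–404. Entering month 405 the balance is €986.59; 2% of the post-interest balance is now below €20.00, so the flat €20.00 minimum applies from here.
From month 405 a fixed €20.00 at rate r clears €986.59 in 79 more payments. Total: 404 + 79 = 483 months.

483 months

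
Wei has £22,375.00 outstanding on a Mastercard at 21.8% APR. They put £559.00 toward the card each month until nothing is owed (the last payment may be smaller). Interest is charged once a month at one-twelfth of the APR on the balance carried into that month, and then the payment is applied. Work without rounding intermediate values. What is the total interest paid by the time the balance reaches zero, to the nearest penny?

Monthly rate r = 21.8%/12 = 1.81667% = 0.0181667.
Payoff takes n = ⌈−ln(1 − rB₀/P)/ln(1+r)⌉ = ⌈72.144⌉ = 73 payments; the last is £80.95.
Total paid = 72·£559.00 + £80.95 = £40,328.95.
Total interest = total paid − principal = £40,328.95 − £22,375.00 = £17,953.95.

£17,953.95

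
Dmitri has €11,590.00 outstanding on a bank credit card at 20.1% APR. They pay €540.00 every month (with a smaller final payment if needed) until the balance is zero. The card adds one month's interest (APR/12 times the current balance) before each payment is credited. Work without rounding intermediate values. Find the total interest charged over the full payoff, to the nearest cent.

Monthly rate r = 20.1%/12 = 1.675% = 0.01675.
Payoff takes n = ⌈−ln(1 − rB₀/P)/ln(1+r)⌉ = ⌈26.820⌉ = 27 payments; the last is €443.44.
Total paid = 26·€540.00 + €443.44 = €14,483.44.
Total interest = total paid − principal = €14,483.44 − €11,590.00 = €2,893.44.

€2,893.44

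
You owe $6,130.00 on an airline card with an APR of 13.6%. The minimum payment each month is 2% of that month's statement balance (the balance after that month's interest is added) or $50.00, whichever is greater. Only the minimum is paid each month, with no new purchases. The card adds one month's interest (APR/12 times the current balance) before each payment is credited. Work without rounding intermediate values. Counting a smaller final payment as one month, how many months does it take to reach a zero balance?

Monthly rate r = 13.6%/12 = 1.13333% = 0.0113333.
While 2% of the post-interest balance exceeds $50.00, each month B ← (B·(1+r))·(1 − 0.02), i.e. B shrinks by the factor (1+r)·0.98 = 0.99111.
This holds for months 1–102. Entering month 103 the balance is $2,464.57; 2% of the post-interest balance is now below $50.00, so the flat $50.00 minimum applies from here.
From month 103 a fixed $50.00 at rate r clears $2,464.57 in 73 more payments. Total: 102 + 73 = 175 months.

175 months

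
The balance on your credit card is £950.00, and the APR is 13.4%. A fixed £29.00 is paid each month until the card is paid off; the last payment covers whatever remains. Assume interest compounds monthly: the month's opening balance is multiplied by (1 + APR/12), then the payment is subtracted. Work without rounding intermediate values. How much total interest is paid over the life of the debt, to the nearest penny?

Monthly rate r = 13.4%/12 = 1.11667% = 0.0111667.
Payoff takes n = ⌈−ln(1 − rB₀/P)/ln(1+r)⌉ = ⌈41.009⌉ = 42 payments; the last is £0.27.
Total paid = 41·£29.00 + £0.27 = £1,189.27.
Total interest = total paid − principal = £1,189.27 − £950.00 = £239.27.

£239.27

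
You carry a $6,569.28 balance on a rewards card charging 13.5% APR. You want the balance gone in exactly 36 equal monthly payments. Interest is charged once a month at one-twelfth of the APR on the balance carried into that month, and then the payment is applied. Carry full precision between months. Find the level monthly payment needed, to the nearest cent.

Monthly rate r = 13.5%/12 = 1.125% = 0.01125.
Level-payment amortization: P = B₀·r / (1 − (1+r)^(−n)) = 6569.28·0.01125 / (1 − 1.01125^(−36)).
Denominator 1 − (1+r)^(−36) = 0.331513327.
P = 73.9044 / 0.331513327 ≈ 222.93.

$222.93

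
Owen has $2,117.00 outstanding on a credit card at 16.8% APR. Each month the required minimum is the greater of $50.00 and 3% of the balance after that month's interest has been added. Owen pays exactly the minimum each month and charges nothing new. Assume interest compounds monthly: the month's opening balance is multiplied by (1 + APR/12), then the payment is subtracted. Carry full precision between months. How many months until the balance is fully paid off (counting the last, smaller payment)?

Monthly rate r = 16.8%/12 = 1.4% = 0.014.
While 3% of the post-interest balance exceeds $50.00, each month B ← (B·(1+r))·(1 − 0.03), i.e. B shrinks by the factor (1+r)·0.97 = 0.98358.
This holds for months 1–16. Entering month 17 the balance is $1,624.34; 3% of the post-interest balance is now below $50.00, so the flat $50.00 minimum applies from here.
From month 17 a fixed $50.00 at rate r clears $1,624.34 in 44 more payments. Total: 16 + 44 = 60 months.

60 months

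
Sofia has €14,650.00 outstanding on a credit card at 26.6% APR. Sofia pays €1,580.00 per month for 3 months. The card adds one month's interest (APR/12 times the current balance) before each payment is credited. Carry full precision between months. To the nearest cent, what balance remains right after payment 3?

€10,800.13

Monthly rate r = 26.6%/12 = 2.21667% = 0.0221667.
Each month: B ← B·(1+r) − €1,580.00.
Month 1: interest €324.74; balance after payment €13,394.74.
Month 2: interest €296.92; balance after payment €12,111.66.
Month 3: interest €268.48; balance after payment €10,800.13.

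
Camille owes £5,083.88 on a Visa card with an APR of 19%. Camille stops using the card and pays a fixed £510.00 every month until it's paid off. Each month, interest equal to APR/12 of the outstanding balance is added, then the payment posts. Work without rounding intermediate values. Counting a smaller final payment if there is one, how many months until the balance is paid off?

11 months

Monthly rate r = 19%/12 = 1.58333% = 0.0158333.
Recurrence: B ← B·(1+r) − £510.00.
Month 1: interest £80.49; balance after payment £4,654.37.
Month 2: interest £73.69; balance after payment £4,218.07.
Closed form: n = −ln(1 − rB₀/P)/ln(1+r) = −ln(0.84217)/ln(1.01583) ≈ 10.935, so the balance reaches zero during payment 11.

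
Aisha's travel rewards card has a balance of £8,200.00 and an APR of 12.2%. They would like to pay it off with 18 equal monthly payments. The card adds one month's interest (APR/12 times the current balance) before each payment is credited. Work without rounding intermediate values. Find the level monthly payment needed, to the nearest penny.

£500.81

Monthly rate r = 12.2%/12 = 1.01667% = 0.0101667.
Level-payment amortization: P = B₀·r / (1 − (1+r)^(−n)) = 8200.00·0.0101667 / (1 − 1.01017^(−18)).
Denominator 1 − (1+r)^(−18) = 0.166462017.
P = 83.3667 / 0.166462017 ≈ 500.81.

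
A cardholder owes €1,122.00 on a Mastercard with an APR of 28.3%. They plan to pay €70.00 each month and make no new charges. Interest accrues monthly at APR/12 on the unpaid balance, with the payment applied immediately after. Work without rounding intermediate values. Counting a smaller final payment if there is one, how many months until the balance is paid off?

Monthly rate r = 28.3%/12 = 2.35833% = 0.0235833.
Recurrence: B ← B·(1+r) − €70.00.
Month 1: interest €26.46; balance after payment €1,078.46.
Month 2: interest €25.43; balance after payment €1,033.89.
Closed form: n = −ln(1 − rB₀/P)/ln(1+r) = −ln(0.62199)/ln(1.02358) ≈ 20.370, so the balance reaches zero during payment 21.

21 payments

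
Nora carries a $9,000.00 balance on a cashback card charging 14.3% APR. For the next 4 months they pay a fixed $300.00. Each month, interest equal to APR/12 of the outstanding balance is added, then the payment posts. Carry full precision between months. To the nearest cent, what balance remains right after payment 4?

Monthly rate r = 14.3%/12 = 1.19167% = 0.0119167.
Each month: B ← B·(1+r) − $300.00.
Month 1: interest $107.25; balance after payment $8,807.25.
Month 2: interest $104.95; balance after payment $8,612.20.
Month 3: interest $102.63; balance after payment $8,414.83.
Month 4: interest $100.28; balance after payment $8,215.11.

$8,215.11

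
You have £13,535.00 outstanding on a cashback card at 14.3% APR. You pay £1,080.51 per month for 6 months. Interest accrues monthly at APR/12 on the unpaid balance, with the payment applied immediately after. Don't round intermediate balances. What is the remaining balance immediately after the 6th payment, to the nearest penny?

Monthly rate r = 14.3%/12 = 1.19167% = 0.0119167.
Each month: B ← B·(1+r) − £1,080.51.
Month 1: interest £161.29; balance after payment £12,615.78.
Month 2: interest £150.34; balance after payment £11,685.61.
Month 3: interest £139.25; balance after payment £10,744.35.
Month 4: interest £128.04; balance after payment £9,791.88.
Month 5: interest £116.69; balance after payment £8,828.06.
Month 6: interest £105.20; balance after payment £7,852.75.

£7,852.75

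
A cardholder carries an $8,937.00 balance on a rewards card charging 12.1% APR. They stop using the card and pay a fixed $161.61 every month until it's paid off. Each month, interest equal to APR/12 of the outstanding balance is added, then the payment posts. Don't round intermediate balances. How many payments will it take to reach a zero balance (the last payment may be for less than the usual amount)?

Monthly rate r = 12.1%/12 = 1.00833% = 0.0100833.
Recurrence: B ← B·(1+r) − $161.61.
Month 1: interest $90.11; balance after payment $8,865.50.
Month 2: interest $89.39; balance after payment $8,793.29.
Closed form: n = −ln(1 − rB₀/P)/ln(1+r) = −ln(0.44239)/ln(1.01008) ≈ 81.289, so the balance reaches zero during payment 82.

82 months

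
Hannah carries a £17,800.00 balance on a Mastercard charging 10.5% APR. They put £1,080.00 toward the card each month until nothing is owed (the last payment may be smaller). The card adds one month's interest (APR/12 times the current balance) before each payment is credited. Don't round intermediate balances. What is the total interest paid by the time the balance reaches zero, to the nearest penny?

£1,506.48

Monthly rate r = 10.5%/12 = 0.875% = 0.00875.
Payoff takes n = ⌈−ln(1 − rB₀/P)/ln(1+r)⌉ = ⌈17.876⌉ = 18 payments; the last is £946.48.
Total paid = 17·£1,080.00 + £946.48 = £19,306.48.
Total interest = total paid − principal = £19,306.48 − £17,800.00 = £1,506.48.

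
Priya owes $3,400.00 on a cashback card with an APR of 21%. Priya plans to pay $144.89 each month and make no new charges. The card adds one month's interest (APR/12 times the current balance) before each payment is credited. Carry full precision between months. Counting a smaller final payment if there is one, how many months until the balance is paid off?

Monthly rate r = 21%/12 = 1.75% = 0.0175.
Recurrence: B ← B·(1+r) − $144.89.
Month 1: interest $59.50; balance after payment $3,314.61.
Month 2: interest $58.01; balance after payment $3,227.73.
Closed form: n = −ln(1 − rB₀/P)/ln(1+r) = −ln(0.58934)/ln(1.0175) ≈ 30.478, so the balance reaches zero during payment 31.

31 payments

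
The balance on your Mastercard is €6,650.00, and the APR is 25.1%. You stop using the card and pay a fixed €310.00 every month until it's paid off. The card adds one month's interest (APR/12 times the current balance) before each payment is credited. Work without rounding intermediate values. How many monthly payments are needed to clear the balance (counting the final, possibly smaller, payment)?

Monthly rate r = 25.1%/12 = 2.09167% = 0.0209167.
Recurrence: B ← B·(1+r) − €310.00.
Month 1: interest €139.10; balance after payment €6,479.10.
Month 2: interest €135.52; balance after payment €6,304.62.
Closed form: n = −ln(1 − rB₀/P)/ln(1+r) = −ln(0.5513)/ln(1.02092) ≈ 28.765, so the balance reaches zero during payment 29.

29 months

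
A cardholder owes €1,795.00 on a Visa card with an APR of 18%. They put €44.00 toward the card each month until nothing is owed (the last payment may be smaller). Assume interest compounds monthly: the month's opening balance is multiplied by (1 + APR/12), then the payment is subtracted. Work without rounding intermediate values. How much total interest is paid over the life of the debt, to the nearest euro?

€1,002

Monthly rate r = 18%/12 = 1.5% = 0.015.
Payoff takes n = ⌈−ln(1 − rB₀/P)/ln(1+r)⌉ = ⌈63.577⌉ = 64 payments; the last is €25.47.
Total paid = 63·€44.00 + €25.47 = €2,797.47.
Total interest = total paid − principal = €2,797.47 − €1,795.00 = €1,002.47.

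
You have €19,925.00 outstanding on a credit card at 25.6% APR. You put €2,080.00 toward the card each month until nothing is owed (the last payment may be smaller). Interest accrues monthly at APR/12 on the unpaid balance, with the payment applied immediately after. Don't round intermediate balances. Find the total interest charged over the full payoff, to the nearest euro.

€2,604

Monthly rate r = 25.6%/12 = 2.13333% = 0.0213333.
Payoff takes n = ⌈−ln(1 − rB₀/P)/ln(1+r)⌉ = ⌈10.830⌉ = 11 payments; the last is €1,729.21.
Total paid = 10·€2,080.00 + €1,729.21 = €22,529.21.
Total interest = total paid − principal = €22,529.21 − €19,925.00 = €2,604.21.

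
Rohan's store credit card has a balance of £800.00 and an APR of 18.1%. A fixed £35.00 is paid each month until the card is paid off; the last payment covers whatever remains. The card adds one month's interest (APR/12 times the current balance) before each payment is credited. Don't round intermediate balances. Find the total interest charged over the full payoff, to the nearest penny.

£188.41

Monthly rate r = 18.1%/12 = 1.50833% = 0.0150833.
Payoff takes n = ⌈−ln(1 − rB₀/P)/ln(1+r)⌉ = ⌈28.239⌉ = 29 payments; the last is £8.41.
Total paid = 28·£35.00 + £8.41 = £988.41.
Total interest = total paid − principal = £988.41 − £800.00 = £188.41.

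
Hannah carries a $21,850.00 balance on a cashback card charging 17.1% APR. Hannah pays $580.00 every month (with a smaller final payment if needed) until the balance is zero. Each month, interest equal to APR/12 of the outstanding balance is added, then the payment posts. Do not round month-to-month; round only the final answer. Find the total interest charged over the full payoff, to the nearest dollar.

Monthly rate r = 17.1%/12 = 1.425% = 0.01425.
Payoff takes n = ⌈−ln(1 − rB₀/P)/ln(1+r)⌉ = ⌈54.396⌉ = 55 payments; the last is $230.38.
Total paid = 54·$580.00 + $230.38 = $31,550.38.
Total interest = total paid − principal = $31,550.38 − $21,850.00 = $9,700.38.

$9,700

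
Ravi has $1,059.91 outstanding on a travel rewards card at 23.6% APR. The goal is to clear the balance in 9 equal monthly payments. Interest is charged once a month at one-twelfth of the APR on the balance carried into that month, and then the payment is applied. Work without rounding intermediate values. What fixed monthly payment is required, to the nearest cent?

Monthly rate r = 23.6%/12 = 1.96667% = 0.0196667.
Level-payment amortization: P = B₀·r / (1 − (1+r)^(−n)) = 1059.91·0.0196667 / (1 − 1.01967^(−9)).
Denominator 1 − (1+r)^(−9) = 0.160779663.
P = 20.8449 / 0.160779663 ≈ 129.65.

$129.65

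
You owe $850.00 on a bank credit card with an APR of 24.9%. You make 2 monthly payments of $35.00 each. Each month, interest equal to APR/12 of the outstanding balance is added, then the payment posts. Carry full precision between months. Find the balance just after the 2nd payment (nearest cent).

$814.91

Monthly rate r = 24.9%/12 = 2.075% = 0.02075.
Each month: B ← B·(1+r) − $35.00.
Month 1: interest $17.64; balance after payment $832.64.
Month 2: interest $17.28; balance after payment $814.91.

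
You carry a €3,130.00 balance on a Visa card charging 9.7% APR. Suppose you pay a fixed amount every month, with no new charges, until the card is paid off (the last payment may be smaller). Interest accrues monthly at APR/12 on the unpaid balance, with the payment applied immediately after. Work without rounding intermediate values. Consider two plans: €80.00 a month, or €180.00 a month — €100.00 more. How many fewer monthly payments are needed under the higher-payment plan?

29 fewer payments

Monthly rate r = 9.7%/12 = 0.808333% = 0.00808333.
At €80.00/mo: n = ⌈−ln(1 − rB₀/P)/ln(1+r)⌉ = 48 payments (last €17.83); total interest = total paid − €3,130.00 = €647.83.
At €180.00/mo: 19 payments (last €146.76); total interest €256.76.
Payments saved = 48 − 19 = 29.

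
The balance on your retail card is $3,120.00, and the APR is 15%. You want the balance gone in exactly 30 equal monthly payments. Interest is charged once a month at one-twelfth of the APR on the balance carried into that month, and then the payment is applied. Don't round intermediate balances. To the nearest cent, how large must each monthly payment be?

Monthly rate r = 15%/12 = 1.25% = 0.0125.
Level-payment amortization: P = B₀·r / (1 − (1+r)^(−n)) = 3120.00·0.0125 / (1 − 1.0125^(−30)).
Denominator 1 − (1+r)^(−30) = 0.311111328.
P = 39 / 0.311111328 ≈ 125.36.

$125.36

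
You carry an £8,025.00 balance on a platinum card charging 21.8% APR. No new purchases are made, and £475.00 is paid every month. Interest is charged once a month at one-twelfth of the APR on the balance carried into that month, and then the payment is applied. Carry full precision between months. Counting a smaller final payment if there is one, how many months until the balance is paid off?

21 payments

Monthly rate r = 21.8%/12 = 1.81667% = 0.0181667.
Recurrence: B ← B·(1+r) − £475.00.
Month 1: interest £145.79; balance after payment £7,695.79.
Month 2: interest £139.81; balance after payment £7,360.59.
Closed form: n = −ln(1 − rB₀/P)/ln(1+r) = −ln(0.69308)/ln(1.01817) ≈ 20.363, so the balance reaches zero during payment 21.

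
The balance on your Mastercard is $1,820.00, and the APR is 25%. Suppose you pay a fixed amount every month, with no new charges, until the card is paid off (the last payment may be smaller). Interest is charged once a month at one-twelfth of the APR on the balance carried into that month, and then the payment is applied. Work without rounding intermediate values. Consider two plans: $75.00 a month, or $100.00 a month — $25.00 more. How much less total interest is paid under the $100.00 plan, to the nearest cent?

$249.99

Monthly rate r = 25%/12 = 2.08333% = 0.0208333.
At $75.00/mo: n = ⌈−ln(1 − rB₀/P)/ln(1+r)⌉ = 35 payments (last $11.98); total interest = total paid − $1,820.00 = $741.98.
At $100.00/mo: 24 payments (last $11.99); total interest $491.99.
Interest saved = $741.98 − $491.99 = $249.99.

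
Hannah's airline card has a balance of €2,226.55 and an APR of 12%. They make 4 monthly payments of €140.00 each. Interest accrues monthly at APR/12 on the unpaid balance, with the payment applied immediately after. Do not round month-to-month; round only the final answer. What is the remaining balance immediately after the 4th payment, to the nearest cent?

Monthly rate r = 12%/12 = 1% = 0.01.
Each month: B ← B·(1+r) − €140.00.
Month 1: interest €22.27; balance after payment €2,108.82.
Month 2: interest €21.09; balance after payment €1,989.90.
Month 3: interest €19.90; balance after payment €1,869.80.
Month 4: interest €18.70; balance after payment €1,748.50.

€1,748.50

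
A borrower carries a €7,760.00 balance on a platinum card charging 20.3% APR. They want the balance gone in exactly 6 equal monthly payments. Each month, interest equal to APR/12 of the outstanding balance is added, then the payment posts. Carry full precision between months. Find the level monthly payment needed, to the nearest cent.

Monthly rate r = 20.3%/12 = 1.69167% = 0.0169167.
Level-payment amortization: P = B₀·r / (1 − (1+r)^(−n)) = 7760.00·0.0169167 / (1 − 1.01692^(−6)).
Denominator 1 − (1+r)^(−6) = 0.0957514758.
P = 131.273 / 0.0957514758 ≈ 1370.98.

€1,370.98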